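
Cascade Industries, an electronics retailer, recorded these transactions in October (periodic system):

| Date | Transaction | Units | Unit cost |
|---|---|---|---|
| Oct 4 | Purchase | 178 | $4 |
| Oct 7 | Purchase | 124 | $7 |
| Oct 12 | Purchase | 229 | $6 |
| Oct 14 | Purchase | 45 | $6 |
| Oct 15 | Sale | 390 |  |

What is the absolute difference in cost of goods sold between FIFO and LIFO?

FIFO COGS: 178 @ $4 + 124 @ $7 + 88 @ $6 = $2,108
LIFO COGS: 45 @ $6 + 229 @ $6 + 116 @ $7 = $2,456
Difference = |$2,108 − $2,456| = $348

$348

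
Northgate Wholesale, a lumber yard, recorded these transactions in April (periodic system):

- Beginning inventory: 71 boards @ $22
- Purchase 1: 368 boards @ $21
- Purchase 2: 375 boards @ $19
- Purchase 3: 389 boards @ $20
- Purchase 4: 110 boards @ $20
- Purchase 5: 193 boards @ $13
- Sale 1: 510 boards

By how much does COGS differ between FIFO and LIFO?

FIFO COGS: 71 @ $22 + 368 @ $21 + 71 @ $19 = $10,639
LIFO COGS: 193 @ $13 + 110 @ $20 + 207 @ $20 = $8,849
Difference = |$10,639 − $8,849| = $1,790

$1,790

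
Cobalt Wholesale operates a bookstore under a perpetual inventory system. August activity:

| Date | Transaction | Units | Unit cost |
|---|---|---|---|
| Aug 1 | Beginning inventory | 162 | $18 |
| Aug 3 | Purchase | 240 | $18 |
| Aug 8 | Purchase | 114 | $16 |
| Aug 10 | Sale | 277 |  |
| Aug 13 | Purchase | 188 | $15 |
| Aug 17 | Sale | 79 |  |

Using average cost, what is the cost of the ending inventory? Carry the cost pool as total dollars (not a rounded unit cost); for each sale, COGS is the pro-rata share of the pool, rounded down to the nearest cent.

Ending inventory = $5,718.29

After Aug 1: 162 on hand, pool $2,916.00 (≈ $18.0000 each)
After Aug 3: 402 on hand, pool $7,236.00 (≈ $18.0000 each)
After Aug 8: 516 on hand, pool $9,060.00 (≈ $17.5581 each)
Aug 10, sell 277: 277/516 × $9,060.00 → $4,863.60
After Aug 13: 427 on hand, pool $7,016.40 (≈ $16.4319 each)
Aug 17, sell 79: 79/427 × $7,016.40 → $1,298.11
Total COGS = $4,863.60 + $1,298.11 = $6,161.71
Ending inventory (cost pool remaining) = $5,718.29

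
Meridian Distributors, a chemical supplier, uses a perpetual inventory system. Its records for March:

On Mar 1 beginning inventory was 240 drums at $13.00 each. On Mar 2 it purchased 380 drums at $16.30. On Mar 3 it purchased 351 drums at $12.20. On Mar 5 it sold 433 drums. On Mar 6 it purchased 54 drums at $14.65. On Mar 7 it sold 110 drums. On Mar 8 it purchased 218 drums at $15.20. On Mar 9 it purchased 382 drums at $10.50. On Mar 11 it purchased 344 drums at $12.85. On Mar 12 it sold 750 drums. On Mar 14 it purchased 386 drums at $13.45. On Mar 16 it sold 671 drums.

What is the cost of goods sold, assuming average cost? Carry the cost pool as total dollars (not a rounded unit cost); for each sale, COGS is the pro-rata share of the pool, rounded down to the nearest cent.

COGS = $26,179.73

After Mar 1: 240 on hand, pool $3,120.00 (≈ $13.0000 each)
After Mar 2: 620 on hand, pool $9,314.00 (≈ $15.0226 each)
After Mar 3: 971 on hand, pool $13,596.20 (≈ $14.0023 each)
Mar 5, sell 433: 433/971 × $13,596.20 → $6,062.98
After Mar 6: 592 on hand, pool $8,324.32 (≈ $14.0614 each)
Mar 7, sell 110: 110/592 × $8,324.32 → $1,546.74
After Mar 8: 700 on hand, pool $10,091.18 (≈ $14.4160 each)
After Mar 9: 1082 on hand, pool $14,102.18 (≈ $13.0334 each)
After Mar 11: 1426 on hand, pool $18,522.58 (≈ $12.9892 each)
Mar 12, sell 750: 750/1426 × $18,522.58 → $9,741.88
After Mar 14: 1062 on hand, pool $13,972.40 (≈ $13.1567 each)
Mar 16, sell 671: 671/1062 × $13,972.40 → $8,828.13
Total COGS = $6,062.98 + $1,546.74 + $9,741.88 + $8,828.13 = $26,179.73
Ending inventory (cost pool remaining) = $5,144.27
Check: goods available $31,324.00 = COGS $26,179.73 + ending $5,144.27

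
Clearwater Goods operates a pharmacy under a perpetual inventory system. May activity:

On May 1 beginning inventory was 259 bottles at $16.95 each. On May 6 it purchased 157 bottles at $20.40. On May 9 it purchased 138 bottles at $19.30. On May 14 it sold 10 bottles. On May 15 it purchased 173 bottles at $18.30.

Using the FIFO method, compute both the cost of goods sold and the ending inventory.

COGS = $169.50; ending inventory = $13,252.65

May 14, 10 sold [FIFO — oldest first]: 10 @ $16.95 = $169.50
Ending inventory: 249 @ $16.95 + 157 @ $20.40 + 138 @ $19.30 + 173 @ $18.30 = $13,252.65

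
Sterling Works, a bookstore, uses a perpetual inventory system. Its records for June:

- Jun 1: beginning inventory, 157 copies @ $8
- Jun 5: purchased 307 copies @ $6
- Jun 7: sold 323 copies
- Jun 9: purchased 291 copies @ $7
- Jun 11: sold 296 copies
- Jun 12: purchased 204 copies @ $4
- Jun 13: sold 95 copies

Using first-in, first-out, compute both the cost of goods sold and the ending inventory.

COGS = $4,848; ending inventory = $1,103

Jun 7, 323 sold [FIFO — oldest first]: 157 @ $8 + 166 @ $6 = $2,252
Jun 11, 296 sold [FIFO — oldest first]: 141 @ $6 + 155 @ $7 = $1,931
Jun 13, 95 sold [FIFO — oldest first]: 95 @ $7 = $665
Total COGS = $2,252 + $1,931 + $665 = $4,848
Ending inventory: 41 @ $7 + 204 @ $4 = $1,103
Check: goods available $5,951 = COGS $4,848 + ending $1,103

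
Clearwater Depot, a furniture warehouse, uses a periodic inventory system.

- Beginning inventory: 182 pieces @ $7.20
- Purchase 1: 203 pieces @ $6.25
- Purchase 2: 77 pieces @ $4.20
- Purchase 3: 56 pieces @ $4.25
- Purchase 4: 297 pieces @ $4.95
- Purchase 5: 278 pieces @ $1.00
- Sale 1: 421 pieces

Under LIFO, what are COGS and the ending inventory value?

COGS = $985.85; ending inventory = $3,902.85

Sale 1 (421) [LIFO — newest first]: 278 @ $1.00 + 143 @ $4.95 = $985.85
Ending inventory: 182 @ $7.20 + 203 @ $6.25 + 77 @ $4.20 + 56 @ $4.25 + 154 @ $4.95 = $3,902.85
Check: goods available $4,888.70 = COGS $985.85 + ending $3,902.85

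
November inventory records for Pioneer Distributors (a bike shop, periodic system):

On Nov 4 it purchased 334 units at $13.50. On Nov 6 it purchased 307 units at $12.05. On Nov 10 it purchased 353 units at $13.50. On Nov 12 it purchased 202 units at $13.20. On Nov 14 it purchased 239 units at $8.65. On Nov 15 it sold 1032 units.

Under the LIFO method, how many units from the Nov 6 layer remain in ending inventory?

Nov 15, 1032 sold [LIFO — newest first]: 239 @ $8.65 + 202 @ $13.20 + 353 @ $13.50 + 238 @ $12.05 = $12,367.15
Ending inventory: 334 @ $13.50 + 69 @ $12.05 = $5,340.45
Check: goods available $17,707.60 = COGS $12,367.15 + ending $5,340.45

69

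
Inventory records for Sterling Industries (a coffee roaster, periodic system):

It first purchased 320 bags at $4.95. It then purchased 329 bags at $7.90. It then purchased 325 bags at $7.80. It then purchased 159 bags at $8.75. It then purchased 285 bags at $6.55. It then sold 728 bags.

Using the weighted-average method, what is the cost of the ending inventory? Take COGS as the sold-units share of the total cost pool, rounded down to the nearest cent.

Sale 1, sell 728: 728/1418 × $9,976.10 → $5,121.72
Ending inventory (cost pool remaining) = $4,854.38
Check: goods available $9,976.10 = COGS $5,121.72 + ending $4,854.38

Ending inventory = $4,854.38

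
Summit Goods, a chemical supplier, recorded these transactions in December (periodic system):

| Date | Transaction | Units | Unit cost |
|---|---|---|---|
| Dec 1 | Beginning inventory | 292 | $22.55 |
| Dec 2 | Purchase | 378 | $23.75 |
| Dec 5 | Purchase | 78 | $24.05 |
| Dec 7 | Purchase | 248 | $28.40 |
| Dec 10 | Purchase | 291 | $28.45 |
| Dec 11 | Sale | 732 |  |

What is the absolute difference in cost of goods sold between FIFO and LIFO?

FIFO COGS: 292 @ $22.55 + 378 @ $23.75 + 62 @ $24.05 = $17,053.20
LIFO COGS: 291 @ $28.45 + 248 @ $28.40 + 78 @ $24.05 + 115 @ $23.75 = $19,929.30
Difference = |$17,053.20 − $19,929.30| = $2,876.10

$2,876.10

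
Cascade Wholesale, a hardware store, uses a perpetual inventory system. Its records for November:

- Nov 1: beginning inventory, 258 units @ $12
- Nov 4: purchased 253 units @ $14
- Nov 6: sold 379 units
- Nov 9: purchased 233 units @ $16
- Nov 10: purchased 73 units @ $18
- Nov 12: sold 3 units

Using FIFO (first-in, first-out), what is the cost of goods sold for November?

COGS = $4,832

Nov 6, 379 sold [FIFO — oldest first]: 258 @ $12 + 121 @ $14 = $4,790
Nov 12, 3 sold [FIFO — oldest first]: 3 @ $14 = $42
Total COGS = $4,790 + $42 = $4,832
Ending inventory: 129 @ $14 + 233 @ $16 + 73 @ $18 = $6,848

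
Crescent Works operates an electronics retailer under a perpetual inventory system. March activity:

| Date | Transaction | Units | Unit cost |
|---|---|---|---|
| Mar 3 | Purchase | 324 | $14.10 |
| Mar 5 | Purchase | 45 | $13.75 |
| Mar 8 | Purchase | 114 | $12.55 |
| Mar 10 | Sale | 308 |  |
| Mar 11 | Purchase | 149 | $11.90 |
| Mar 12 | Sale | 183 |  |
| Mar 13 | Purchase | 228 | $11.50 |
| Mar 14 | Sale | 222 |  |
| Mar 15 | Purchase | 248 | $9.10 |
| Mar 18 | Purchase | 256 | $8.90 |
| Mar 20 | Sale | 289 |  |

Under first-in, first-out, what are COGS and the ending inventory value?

Mar 10, 308 sold [FIFO — oldest first]: 308 @ $14.10 = $4,342.80
Mar 12, 183 sold [FIFO — oldest first]: 16 @ $14.10 + 45 @ $13.75 + 114 @ $12.55 + 8 @ $11.90 = $2,370.25
Mar 14, 222 sold [FIFO — oldest first]: 141 @ $11.90 + 81 @ $11.50 = $2,609.40
Mar 20, 289 sold [FIFO — oldest first]: 147 @ $11.50 + 142 @ $9.10 = $2,982.70
Total COGS = $4,342.80 + $2,370.25 + $2,609.40 + $2,982.70 = $12,305.15
Ending inventory: 106 @ $9.10 + 256 @ $8.90 = $3,243.00

COGS = $12,305.15; ending inventory = $3,243.00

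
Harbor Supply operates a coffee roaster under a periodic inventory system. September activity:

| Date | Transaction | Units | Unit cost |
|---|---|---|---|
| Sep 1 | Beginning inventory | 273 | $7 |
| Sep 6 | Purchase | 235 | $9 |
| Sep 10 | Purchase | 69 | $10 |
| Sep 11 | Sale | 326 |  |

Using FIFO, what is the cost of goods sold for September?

COGS = $2,388

Sep 11, 326 sold [FIFO — oldest first]: 273 @ $7 + 53 @ $9 = $2,388
Ending inventory: 182 @ $9 + 69 @ $10 = $2,328
Check: goods available $4,716 = COGS $2,388 + ending $2,328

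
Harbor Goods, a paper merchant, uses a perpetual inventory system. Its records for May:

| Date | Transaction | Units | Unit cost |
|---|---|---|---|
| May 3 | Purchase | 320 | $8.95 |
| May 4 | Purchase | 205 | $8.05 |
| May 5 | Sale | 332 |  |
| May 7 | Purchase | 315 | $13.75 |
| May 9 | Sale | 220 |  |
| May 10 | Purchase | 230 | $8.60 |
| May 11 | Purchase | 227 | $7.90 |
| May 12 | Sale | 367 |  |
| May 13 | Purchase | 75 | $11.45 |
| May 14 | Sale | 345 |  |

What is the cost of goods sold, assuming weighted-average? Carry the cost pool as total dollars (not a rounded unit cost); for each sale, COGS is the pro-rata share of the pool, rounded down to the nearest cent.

COGS = $12,403.77

After May 3: 320 on hand, pool $2,864.00 (≈ $8.9500 each)
After May 4: 525 on hand, pool $4,514.25 (≈ $8.5986 each)
May 5, sell 332: 332/525 × $4,514.25 → $2,854.72
After May 7: 508 on hand, pool $5,990.78 (≈ $11.7929 each)
May 9, sell 220: 220/508 × $5,990.78 → $2,594.43
After May 10: 518 on hand, pool $5,374.35 (≈ $10.3752 each)
After May 11: 745 on hand, pool $7,167.65 (≈ $9.6210 each)
May 12, sell 367: 367/745 × $7,167.65 → $3,530.90
After May 13: 453 on hand, pool $4,495.50 (≈ $9.9238 each)
May 14, sell 345: 345/453 × $4,495.50 → $3,423.72
Total COGS = $2,854.72 + $2,594.43 + $3,530.90 + $3,423.72 = $12,403.77
Ending inventory (cost pool remaining) = $1,071.78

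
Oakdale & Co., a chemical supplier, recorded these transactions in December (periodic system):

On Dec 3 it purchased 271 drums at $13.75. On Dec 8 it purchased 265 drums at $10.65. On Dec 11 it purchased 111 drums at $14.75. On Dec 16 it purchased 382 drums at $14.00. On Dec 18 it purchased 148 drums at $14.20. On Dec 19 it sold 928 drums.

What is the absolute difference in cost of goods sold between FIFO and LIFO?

$91.85

FIFO COGS: 271 @ $13.75 + 265 @ $10.65 + 111 @ $14.75 + 281 @ $14.00 = $12,119.75
LIFO COGS: 148 @ $14.20 + 382 @ $14.00 + 111 @ $14.75 + 265 @ $10.65 + 22 @ $13.75 = $12,211.60
Difference = |$12,119.75 − $12,211.60| = $91.85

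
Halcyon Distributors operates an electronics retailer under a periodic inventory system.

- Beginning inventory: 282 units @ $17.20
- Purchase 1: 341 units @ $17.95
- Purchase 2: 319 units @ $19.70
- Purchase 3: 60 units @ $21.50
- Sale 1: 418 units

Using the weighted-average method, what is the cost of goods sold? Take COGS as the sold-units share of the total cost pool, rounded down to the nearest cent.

COGS = $7,736.60

Sale 1, sell 418: 418/1002 × $18,545.65 → $7,736.60
Ending inventory (cost pool remaining) = $10,809.05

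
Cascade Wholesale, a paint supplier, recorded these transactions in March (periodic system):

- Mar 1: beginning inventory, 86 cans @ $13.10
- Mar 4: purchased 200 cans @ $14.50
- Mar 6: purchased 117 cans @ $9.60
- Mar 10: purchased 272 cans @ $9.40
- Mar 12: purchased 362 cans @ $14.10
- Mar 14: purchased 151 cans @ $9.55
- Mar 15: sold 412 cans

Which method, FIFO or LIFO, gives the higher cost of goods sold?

FIFO COGS: 86 @ $13.10 + 200 @ $14.50 + 117 @ $9.60 + 9 @ $9.40 = $5,234.40
LIFO COGS: 151 @ $9.55 + 261 @ $14.10 = $5,122.15

FIFO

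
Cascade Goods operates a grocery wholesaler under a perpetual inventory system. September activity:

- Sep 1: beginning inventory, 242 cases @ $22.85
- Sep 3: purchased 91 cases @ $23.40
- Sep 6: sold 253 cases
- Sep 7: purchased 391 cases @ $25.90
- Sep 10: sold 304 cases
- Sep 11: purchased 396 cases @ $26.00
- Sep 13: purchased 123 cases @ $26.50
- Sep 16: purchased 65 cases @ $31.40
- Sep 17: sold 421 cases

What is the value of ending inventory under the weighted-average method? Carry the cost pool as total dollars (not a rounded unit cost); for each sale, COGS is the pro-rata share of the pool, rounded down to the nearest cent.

After Sep 1: 242 on hand, pool $5,529.70 (≈ $22.8500 each)
After Sep 3: 333 on hand, pool $7,659.10 (≈ $23.0003 each)
Sep 6, sell 253: 253/333 × $7,659.10 → $5,819.07
After Sep 7: 471 on hand, pool $11,966.93 (≈ $25.4075 each)
Sep 10, sell 304: 304/471 × $11,966.93 → $7,723.87
After Sep 11: 563 on hand, pool $14,539.06 (≈ $25.8243 each)
After Sep 13: 686 on hand, pool $17,798.56 (≈ $25.9454 each)
After Sep 16: 751 on hand, pool $19,839.56 (≈ $26.4175 each)
Sep 17, sell 421: 421/751 × $19,839.56 → $11,121.77
Total COGS = $5,819.07 + $7,723.87 + $11,121.77 = $24,664.71
Ending inventory (cost pool remaining) = $8,717.79

Ending inventory = $8,717.79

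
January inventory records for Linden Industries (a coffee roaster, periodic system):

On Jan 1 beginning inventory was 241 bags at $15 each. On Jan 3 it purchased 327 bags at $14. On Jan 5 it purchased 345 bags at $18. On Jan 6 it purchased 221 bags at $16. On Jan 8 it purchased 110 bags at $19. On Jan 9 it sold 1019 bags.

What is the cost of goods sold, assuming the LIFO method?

Jan 9, 1019 sold [LIFO — newest first]: 110 @ $19 + 221 @ $16 + 345 @ $18 + 327 @ $14 + 16 @ $15 = $16,654
Ending inventory: 225 @ $15 = $3,375

COGS = $16,654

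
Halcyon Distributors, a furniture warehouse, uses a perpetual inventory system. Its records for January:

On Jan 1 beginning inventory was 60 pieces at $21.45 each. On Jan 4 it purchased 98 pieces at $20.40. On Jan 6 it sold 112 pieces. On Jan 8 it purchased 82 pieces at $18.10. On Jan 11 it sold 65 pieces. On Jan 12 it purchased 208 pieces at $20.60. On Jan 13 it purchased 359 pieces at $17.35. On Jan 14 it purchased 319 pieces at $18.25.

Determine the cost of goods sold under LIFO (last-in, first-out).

Jan 6, 112 sold [LIFO — newest first]: 98 @ $20.40 + 14 @ $21.45 = $2,299.50
Jan 11, 65 sold [LIFO — newest first]: 65 @ $18.10 = $1,176.50
Total COGS = $2,299.50 + $1,176.50 = $3,476.00
Ending inventory: 46 @ $21.45 + 17 @ $18.10 + 208 @ $20.60 + 359 @ $17.35 + 319 @ $18.25 = $17,629.60

COGS = $3,476.00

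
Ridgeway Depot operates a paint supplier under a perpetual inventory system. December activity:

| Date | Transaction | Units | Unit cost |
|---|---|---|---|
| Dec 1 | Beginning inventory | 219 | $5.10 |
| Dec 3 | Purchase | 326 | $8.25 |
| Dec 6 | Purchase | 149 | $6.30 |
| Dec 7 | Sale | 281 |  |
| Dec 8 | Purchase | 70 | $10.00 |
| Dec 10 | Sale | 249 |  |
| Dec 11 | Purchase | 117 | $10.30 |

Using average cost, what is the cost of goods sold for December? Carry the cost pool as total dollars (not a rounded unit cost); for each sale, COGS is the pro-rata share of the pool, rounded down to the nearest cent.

After Dec 1: 219 on hand, pool $1,116.90 (≈ $5.1000 each)
After Dec 3: 545 on hand, pool $3,806.40 (≈ $6.9842 each)
After Dec 6: 694 on hand, pool $4,745.10 (≈ $6.8373 each)
Dec 7, sell 281: 281/694 × $4,745.10 → $1,921.28
After Dec 8: 483 on hand, pool $3,523.82 (≈ $7.2957 each)
Dec 10, sell 249: 249/483 × $3,523.82 → $1,816.62
After Dec 11: 351 on hand, pool $2,912.30 (≈ $8.2972 each)
Total COGS = $1,921.28 + $1,816.62 = $3,737.90
Ending inventory (cost pool remaining) = $2,912.30

COGS = $3,737.90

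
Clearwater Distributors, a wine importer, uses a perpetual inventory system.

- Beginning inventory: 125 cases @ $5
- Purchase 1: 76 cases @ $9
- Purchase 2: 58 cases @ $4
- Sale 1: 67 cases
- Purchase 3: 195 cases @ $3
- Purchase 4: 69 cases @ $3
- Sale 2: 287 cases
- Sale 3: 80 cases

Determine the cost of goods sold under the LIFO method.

Sale 1 (67) [LIFO — newest first]: 58 @ $4 + 9 @ $9 = $313
Sale 2 (287) [LIFO — newest first]: 69 @ $3 + 195 @ $3 + 23 @ $9 = $999
Sale 3 (80) [LIFO — newest first]: 44 @ $9 + 36 @ $5 = $576
Total COGS = $313 + $999 + $576 = $1,888
Ending inventory: 89 @ $5 = $445

COGS = $1,888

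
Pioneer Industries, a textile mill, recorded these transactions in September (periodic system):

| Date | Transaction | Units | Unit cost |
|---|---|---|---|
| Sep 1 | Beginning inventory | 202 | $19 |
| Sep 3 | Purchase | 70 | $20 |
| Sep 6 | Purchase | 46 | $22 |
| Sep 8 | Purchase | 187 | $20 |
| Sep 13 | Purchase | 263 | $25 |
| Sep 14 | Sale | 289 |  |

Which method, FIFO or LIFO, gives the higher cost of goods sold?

FIFO COGS: 202 @ $19 + 70 @ $20 + 17 @ $22 = $5,612
LIFO COGS: 263 @ $25 + 26 @ $20 = $7,095

LIFO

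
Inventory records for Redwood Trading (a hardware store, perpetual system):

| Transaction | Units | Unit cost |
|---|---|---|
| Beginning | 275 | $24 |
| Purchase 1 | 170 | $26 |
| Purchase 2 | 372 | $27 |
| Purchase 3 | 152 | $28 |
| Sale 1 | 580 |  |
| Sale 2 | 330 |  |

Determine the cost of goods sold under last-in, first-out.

COGS = $23,904

Sale 1 (580) [LIFO — newest first]: 152 @ $28 + 372 @ $27 + 56 @ $26 = $15,756
Sale 2 (330) [LIFO — newest first]: 114 @ $26 + 216 @ $24 = $8,148
Total COGS = $15,756 + $8,148 = $23,904
Ending inventory: 59 @ $24 = $1,416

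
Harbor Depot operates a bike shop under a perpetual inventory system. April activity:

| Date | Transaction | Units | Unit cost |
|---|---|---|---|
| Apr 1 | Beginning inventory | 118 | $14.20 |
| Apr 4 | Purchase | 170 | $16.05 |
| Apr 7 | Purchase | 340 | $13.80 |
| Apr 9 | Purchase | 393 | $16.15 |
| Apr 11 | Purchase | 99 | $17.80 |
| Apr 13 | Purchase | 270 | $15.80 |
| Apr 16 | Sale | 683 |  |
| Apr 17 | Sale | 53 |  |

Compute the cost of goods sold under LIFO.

Apr 16, 683 sold [LIFO — newest first]: 270 @ $15.80 + 99 @ $17.80 + 314 @ $16.15 = $11,099.30
Apr 17, 53 sold [LIFO — newest first]: 53 @ $16.15 = $855.95
Total COGS = $11,099.30 + $855.95 = $11,955.25
Ending inventory: 118 @ $14.20 + 170 @ $16.05 + 340 @ $13.80 + 26 @ $16.15 = $9,516.00
Check: goods available $21,471.25 = COGS $11,955.25 + ending $9,516.00

COGS = $11,955.25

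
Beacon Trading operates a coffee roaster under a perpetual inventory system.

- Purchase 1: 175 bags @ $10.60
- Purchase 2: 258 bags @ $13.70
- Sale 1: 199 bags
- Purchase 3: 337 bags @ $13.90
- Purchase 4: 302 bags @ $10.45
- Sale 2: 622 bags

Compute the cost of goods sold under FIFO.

COGS = $10,606.85

Sale 1 (199) [FIFO — oldest first]: 175 @ $10.60 + 24 @ $13.70 = $2,183.80
Sale 2 (622) [FIFO — oldest first]: 234 @ $13.70 + 337 @ $13.90 + 51 @ $10.45 = $8,423.05
Total COGS = $2,183.80 + $8,423.05 = $10,606.85
Ending inventory: 251 @ $10.45 = $2,622.95
Check: goods available $13,229.80 = COGS $10,606.85 + ending $2,622.95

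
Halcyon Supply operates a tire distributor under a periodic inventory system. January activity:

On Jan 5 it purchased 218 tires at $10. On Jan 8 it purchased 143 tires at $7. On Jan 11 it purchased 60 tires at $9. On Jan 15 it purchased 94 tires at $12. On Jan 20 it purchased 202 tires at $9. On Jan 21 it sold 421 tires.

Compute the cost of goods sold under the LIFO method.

COGS = $3,941

Jan 21, 421 sold [LIFO — newest first]: 202 @ $9 + 94 @ $12 + 60 @ $9 + 65 @ $7 = $3,941
Ending inventory: 218 @ $10 + 78 @ $7 = $2,726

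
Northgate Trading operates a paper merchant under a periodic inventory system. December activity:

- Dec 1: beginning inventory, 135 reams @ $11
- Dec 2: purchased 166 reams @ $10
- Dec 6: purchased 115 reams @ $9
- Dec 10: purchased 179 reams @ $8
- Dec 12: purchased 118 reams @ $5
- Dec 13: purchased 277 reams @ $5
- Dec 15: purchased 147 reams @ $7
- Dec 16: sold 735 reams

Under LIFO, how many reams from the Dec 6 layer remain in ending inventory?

Dec 16, 735 sold [LIFO — newest first]: 147 @ $7 + 277 @ $5 + 118 @ $5 + 179 @ $8 + 14 @ $9 = $4,562
Ending inventory: 135 @ $11 + 166 @ $10 + 101 @ $9 = $4,054

101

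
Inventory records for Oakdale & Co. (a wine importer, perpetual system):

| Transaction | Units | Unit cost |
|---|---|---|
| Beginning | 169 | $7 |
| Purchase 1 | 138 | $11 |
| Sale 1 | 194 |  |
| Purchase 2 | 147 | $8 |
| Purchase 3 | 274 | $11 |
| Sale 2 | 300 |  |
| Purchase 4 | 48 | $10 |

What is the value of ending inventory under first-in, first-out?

Sale 1 (194) [FIFO — oldest first]: 169 @ $7 + 25 @ $11 = $1,458
Sale 2 (300) [FIFO — oldest first]: 113 @ $11 + 147 @ $8 + 40 @ $11 = $2,859
Total COGS = $1,458 + $2,859 = $4,317
Ending inventory: 234 @ $11 + 48 @ $10 = $3,054
Check: goods available $7,371 = COGS $4,317 + ending $3,054

Ending inventory = $3,054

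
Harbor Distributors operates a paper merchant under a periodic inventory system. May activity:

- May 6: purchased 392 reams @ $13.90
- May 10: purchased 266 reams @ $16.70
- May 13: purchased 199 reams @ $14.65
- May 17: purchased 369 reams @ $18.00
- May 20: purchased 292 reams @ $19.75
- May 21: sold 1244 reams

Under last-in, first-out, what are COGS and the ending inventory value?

May 21, 1244 sold [LIFO — newest first]: 292 @ $19.75 + 369 @ $18.00 + 199 @ $14.65 + 266 @ $16.70 + 118 @ $13.90 = $21,406.75
Ending inventory: 274 @ $13.90 = $3,808.60
Check: goods available $25,215.35 = COGS $21,406.75 + ending $3,808.60

COGS = $21,406.75; ending inventory = $3,808.60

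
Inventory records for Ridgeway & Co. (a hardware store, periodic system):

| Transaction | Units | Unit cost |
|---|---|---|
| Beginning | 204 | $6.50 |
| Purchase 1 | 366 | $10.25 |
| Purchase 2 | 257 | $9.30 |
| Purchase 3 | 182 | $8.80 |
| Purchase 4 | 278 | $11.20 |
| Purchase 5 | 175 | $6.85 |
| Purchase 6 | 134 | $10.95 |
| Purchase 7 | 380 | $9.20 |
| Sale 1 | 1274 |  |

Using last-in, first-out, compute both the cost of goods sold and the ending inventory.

Sale 1 (1274) [LIFO — newest first]: 380 @ $9.20 + 134 @ $10.95 + 175 @ $6.85 + 278 @ $11.20 + 182 @ $8.80 + 125 @ $9.30 = $12,039.75
Ending inventory: 204 @ $6.50 + 366 @ $10.25 + 132 @ $9.30 = $6,305.10

COGS = $12,039.75; ending inventory = $6,305.10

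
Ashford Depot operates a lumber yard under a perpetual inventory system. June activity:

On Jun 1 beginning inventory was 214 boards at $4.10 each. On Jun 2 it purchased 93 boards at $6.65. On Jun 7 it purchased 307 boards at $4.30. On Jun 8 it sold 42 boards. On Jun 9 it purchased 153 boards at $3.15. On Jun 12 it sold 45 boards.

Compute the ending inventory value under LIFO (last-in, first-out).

Jun 8, 42 sold [LIFO — newest first]: 42 @ $4.30 = $180.60
Jun 12, 45 sold [LIFO — newest first]: 45 @ $3.15 = $141.75
Total COGS = $180.60 + $141.75 = $322.35
Ending inventory: 214 @ $4.10 + 93 @ $6.65 + 265 @ $4.30 + 108 @ $3.15 = $2,975.55

Ending inventory = $2,975.55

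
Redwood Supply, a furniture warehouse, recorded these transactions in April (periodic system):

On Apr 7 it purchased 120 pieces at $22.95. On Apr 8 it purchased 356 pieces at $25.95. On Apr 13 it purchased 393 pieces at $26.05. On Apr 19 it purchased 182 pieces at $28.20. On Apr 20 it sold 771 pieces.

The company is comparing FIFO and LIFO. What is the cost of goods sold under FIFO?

FIFO COGS: 120 @ $22.95 + 356 @ $25.95 + 295 @ $26.05 = $19,676.95
LIFO COGS: 182 @ $28.20 + 393 @ $26.05 + 196 @ $25.95 = $20,456.25

COGS = $19,676.95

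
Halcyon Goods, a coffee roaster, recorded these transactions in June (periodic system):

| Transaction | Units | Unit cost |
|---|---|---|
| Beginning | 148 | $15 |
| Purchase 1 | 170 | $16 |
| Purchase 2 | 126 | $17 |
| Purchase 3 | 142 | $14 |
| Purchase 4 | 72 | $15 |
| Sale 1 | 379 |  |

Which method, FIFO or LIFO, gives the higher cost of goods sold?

FIFO

FIFO COGS: 148 @ $15 + 170 @ $16 + 61 @ $17 = $5,977
LIFO COGS: 72 @ $15 + 142 @ $14 + 126 @ $17 + 39 @ $16 = $5,834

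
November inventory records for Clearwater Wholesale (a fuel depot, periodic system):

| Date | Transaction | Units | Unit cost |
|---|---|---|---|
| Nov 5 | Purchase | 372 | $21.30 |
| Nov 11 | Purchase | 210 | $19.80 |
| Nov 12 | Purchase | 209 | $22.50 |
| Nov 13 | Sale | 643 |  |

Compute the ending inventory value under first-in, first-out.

Nov 13, 643 sold [FIFO — oldest first]: 372 @ $21.30 + 210 @ $19.80 + 61 @ $22.50 = $13,454.10
Ending inventory: 148 @ $22.50 = $3,330.00

Ending inventory = $3,330.00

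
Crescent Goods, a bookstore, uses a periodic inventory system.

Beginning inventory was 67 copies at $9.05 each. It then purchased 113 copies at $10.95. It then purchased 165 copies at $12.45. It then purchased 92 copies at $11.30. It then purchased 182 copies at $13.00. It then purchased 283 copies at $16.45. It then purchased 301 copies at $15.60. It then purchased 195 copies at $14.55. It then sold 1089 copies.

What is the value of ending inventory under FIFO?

Sale 1 (1089) [FIFO — oldest first]: 67 @ $9.05 + 113 @ $10.95 + 165 @ $12.45 + 92 @ $11.30 + 182 @ $13.00 + 283 @ $16.45 + 187 @ $15.60 = $14,876.10
Ending inventory: 114 @ $15.60 + 195 @ $14.55 = $4,615.65
Check: goods available $19,491.75 = COGS $14,876.10 + ending $4,615.65

Ending inventory = $4,615.65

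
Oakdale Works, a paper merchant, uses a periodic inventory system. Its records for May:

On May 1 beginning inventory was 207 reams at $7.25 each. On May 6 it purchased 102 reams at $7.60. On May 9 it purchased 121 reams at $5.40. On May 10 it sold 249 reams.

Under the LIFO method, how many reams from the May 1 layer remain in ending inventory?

May 10, 249 sold [LIFO — newest first]: 121 @ $5.40 + 102 @ $7.60 + 26 @ $7.25 = $1,617.10
Ending inventory: 181 @ $7.25 = $1,312.25

181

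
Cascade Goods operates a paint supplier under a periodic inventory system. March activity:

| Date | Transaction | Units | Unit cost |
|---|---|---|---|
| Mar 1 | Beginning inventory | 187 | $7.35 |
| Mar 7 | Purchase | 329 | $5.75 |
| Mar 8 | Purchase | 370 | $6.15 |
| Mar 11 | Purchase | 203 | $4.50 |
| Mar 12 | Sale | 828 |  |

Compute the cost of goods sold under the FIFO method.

COGS = $5,185.00

Mar 12, 828 sold [FIFO — oldest first]: 187 @ $7.35 + 329 @ $5.75 + 312 @ $6.15 = $5,185.00
Ending inventory: 58 @ $6.15 + 203 @ $4.50 = $1,270.20
Check: goods available $6,455.20 = COGS $5,185.00 + ending $1,270.20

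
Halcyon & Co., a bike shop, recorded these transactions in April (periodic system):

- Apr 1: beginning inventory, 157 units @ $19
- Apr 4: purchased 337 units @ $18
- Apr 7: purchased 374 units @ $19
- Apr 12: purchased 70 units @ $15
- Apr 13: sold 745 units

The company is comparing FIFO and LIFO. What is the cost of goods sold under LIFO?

FIFO COGS: 157 @ $19 + 337 @ $18 + 251 @ $19 = $13,818
LIFO COGS: 70 @ $15 + 374 @ $19 + 301 @ $18 = $13,574

COGS = $13,574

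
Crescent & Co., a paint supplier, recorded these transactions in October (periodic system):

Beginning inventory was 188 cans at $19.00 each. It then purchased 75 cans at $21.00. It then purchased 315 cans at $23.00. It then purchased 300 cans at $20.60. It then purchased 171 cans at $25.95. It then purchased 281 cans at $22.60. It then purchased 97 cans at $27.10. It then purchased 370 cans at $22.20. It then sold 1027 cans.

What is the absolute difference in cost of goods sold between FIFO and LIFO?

$1,417.00

FIFO COGS: 188 @ $19.00 + 75 @ $21.00 + 315 @ $23.00 + 300 @ $20.60 + 149 @ $25.95 = $22,438.55
LIFO COGS: 370 @ $22.20 + 97 @ $27.10 + 281 @ $22.60 + 171 @ $25.95 + 108 @ $20.60 = $23,855.55
Difference = |$22,438.55 − $23,855.55| = $1,417.00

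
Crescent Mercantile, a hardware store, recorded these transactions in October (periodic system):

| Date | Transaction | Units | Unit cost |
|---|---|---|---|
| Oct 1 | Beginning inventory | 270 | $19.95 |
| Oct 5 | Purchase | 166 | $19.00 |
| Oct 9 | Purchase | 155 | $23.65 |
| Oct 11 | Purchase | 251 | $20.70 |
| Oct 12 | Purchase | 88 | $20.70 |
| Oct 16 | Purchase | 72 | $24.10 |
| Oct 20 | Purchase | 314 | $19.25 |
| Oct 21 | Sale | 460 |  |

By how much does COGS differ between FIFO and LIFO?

FIFO COGS: 270 @ $19.95 + 166 @ $19.00 + 24 @ $23.65 = $9,108.10
LIFO COGS: 314 @ $19.25 + 72 @ $24.10 + 74 @ $20.70 = $9,311.50
Difference = |$9,108.10 − $9,311.50| = $203.40

$203.40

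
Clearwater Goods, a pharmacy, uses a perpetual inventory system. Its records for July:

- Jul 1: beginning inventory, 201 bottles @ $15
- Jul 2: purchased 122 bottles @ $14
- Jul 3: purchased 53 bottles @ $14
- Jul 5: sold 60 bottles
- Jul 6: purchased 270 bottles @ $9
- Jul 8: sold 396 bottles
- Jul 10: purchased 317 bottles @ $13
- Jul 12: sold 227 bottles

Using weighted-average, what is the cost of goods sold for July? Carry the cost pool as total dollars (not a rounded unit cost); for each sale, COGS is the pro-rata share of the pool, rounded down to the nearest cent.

COGS = $8,482.55

After Jul 1: 201 on hand, pool $3,015.00 (≈ $15.0000 each)
After Jul 2: 323 on hand, pool $4,723.00 (≈ $14.6223 each)
After Jul 3: 376 on hand, pool $5,465.00 (≈ $14.5346 each)
Jul 5, sell 60: 60/376 × $5,465.00 → $872.07
After Jul 6: 586 on hand, pool $7,022.93 (≈ $11.9845 each)
Jul 8, sell 396: 396/586 × $7,022.93 → $4,745.87
After Jul 10: 507 on hand, pool $6,398.06 (≈ $12.6194 each)
Jul 12, sell 227: 227/507 × $6,398.06 → $2,864.61
Total COGS = $872.07 + $4,745.87 + $2,864.61 = $8,482.55
Ending inventory (cost pool remaining) = $3,533.45
Check: goods available $12,016.00 = COGS $8,482.55 + ending $3,533.45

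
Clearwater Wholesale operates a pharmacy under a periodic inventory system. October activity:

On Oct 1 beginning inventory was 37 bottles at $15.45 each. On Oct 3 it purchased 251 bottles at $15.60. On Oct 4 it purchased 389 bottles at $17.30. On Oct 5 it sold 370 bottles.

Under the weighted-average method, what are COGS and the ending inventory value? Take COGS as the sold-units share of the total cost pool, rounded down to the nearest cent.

Oct 5, sell 370: 370/677 × $11,216.95 → $6,130.38
Ending inventory (cost pool remaining) = $5,086.57

COGS = $6,130.38; ending inventory = $5,086.57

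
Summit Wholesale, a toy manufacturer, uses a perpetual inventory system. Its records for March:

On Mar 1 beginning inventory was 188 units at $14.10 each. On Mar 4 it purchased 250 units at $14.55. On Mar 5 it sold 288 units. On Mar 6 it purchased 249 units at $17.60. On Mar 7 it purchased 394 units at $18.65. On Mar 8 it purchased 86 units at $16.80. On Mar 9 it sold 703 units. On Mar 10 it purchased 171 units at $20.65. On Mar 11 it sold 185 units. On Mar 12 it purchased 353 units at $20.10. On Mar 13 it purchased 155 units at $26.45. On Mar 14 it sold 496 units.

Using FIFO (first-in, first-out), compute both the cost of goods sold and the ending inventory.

COGS = $29,708.15; ending inventory = $4,481.65

Mar 5, 288 sold [FIFO — oldest first]: 188 @ $14.10 + 100 @ $14.55 = $4,105.80
Mar 9, 703 sold [FIFO — oldest first]: 150 @ $14.55 + 249 @ $17.60 + 304 @ $18.65 = $12,234.50
Mar 11, 185 sold [FIFO — oldest first]: 90 @ $18.65 + 86 @ $16.80 + 9 @ $20.65 = $3,309.15
Mar 14, 496 sold [FIFO — oldest first]: 162 @ $20.65 + 334 @ $20.10 = $10,058.70
Total COGS = $4,105.80 + $12,234.50 + $3,309.15 + $10,058.70 = $29,708.15
Ending inventory: 19 @ $20.10 + 155 @ $26.45 = $4,481.65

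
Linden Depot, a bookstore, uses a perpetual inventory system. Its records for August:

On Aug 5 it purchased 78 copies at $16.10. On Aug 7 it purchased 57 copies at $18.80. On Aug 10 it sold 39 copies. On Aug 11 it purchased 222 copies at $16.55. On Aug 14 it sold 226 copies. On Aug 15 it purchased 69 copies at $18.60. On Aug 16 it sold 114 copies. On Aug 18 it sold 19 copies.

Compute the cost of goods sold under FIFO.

Aug 10, 39 sold [FIFO — oldest first]: 39 @ $16.10 = $627.90
Aug 14, 226 sold [FIFO — oldest first]: 39 @ $16.10 + 57 @ $18.80 + 130 @ $16.55 = $3,851.00
Aug 16, 114 sold [FIFO — oldest first]: 92 @ $16.55 + 22 @ $18.60 = $1,931.80
Aug 18, 19 sold [FIFO — oldest first]: 19 @ $18.60 = $353.40
Total COGS = $627.90 + $3,851.00 + $1,931.80 + $353.40 = $6,764.10
Ending inventory: 28 @ $18.60 = $520.80
Check: goods available $7,284.90 = COGS $6,764.10 + ending $520.80

COGS = $6,764.10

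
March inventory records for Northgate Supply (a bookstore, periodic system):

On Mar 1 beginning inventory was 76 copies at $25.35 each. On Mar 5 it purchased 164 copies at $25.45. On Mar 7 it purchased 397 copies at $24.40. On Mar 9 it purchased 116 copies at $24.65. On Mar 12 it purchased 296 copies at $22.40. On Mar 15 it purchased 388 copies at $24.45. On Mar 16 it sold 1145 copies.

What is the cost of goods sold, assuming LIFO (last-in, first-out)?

Mar 16, 1145 sold [LIFO — newest first]: 388 @ $24.45 + 296 @ $22.40 + 116 @ $24.65 + 345 @ $24.40 = $27,394.40
Ending inventory: 76 @ $25.35 + 164 @ $25.45 + 52 @ $24.40 = $7,369.20
Check: goods available $34,763.60 = COGS $27,394.40 + ending $7,369.20

COGS = $27,394.40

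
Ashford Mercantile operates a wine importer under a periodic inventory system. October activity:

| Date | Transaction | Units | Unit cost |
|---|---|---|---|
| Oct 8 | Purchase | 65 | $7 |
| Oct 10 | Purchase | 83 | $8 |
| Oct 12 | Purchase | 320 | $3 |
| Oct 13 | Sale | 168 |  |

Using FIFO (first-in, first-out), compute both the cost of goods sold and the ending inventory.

Oct 13, 168 sold [FIFO — oldest first]: 65 @ $7 + 83 @ $8 + 20 @ $3 = $1,179
Ending inventory: 300 @ $3 = $900
Check: goods available $2,079 = COGS $1,179 + ending $900

COGS = $1,179; ending inventory = $900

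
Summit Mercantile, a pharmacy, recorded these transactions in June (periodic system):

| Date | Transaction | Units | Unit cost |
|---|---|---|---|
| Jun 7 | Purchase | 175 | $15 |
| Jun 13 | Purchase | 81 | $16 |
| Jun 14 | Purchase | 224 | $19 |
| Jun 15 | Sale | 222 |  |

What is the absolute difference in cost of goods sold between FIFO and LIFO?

FIFO COGS: 175 @ $15 + 47 @ $16 = $3,377
LIFO COGS: 222 @ $19 = $4,218
Difference = |$3,377 − $4,218| = $841

$841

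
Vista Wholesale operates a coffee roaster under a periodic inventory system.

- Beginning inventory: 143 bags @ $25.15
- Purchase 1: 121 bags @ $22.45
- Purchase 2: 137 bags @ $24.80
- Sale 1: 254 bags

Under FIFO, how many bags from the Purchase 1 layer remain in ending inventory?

10

Sale 1 (254) [FIFO — oldest first]: 143 @ $25.15 + 111 @ $22.45 = $6,088.40
Ending inventory: 10 @ $22.45 + 137 @ $24.80 = $3,622.10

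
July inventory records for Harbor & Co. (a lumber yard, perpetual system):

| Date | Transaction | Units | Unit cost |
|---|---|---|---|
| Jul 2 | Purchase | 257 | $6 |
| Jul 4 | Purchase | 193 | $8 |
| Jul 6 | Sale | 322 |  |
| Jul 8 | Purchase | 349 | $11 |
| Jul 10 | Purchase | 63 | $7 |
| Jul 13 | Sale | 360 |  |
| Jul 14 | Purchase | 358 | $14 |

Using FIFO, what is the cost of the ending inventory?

Jul 6, 322 sold [FIFO — oldest first]: 257 @ $6 + 65 @ $8 = $2,062
Jul 13, 360 sold [FIFO — oldest first]: 128 @ $8 + 232 @ $11 = $3,576
Total COGS = $2,062 + $3,576 = $5,638
Ending inventory: 117 @ $11 + 63 @ $7 + 358 @ $14 = $6,740

Ending inventory = $6,740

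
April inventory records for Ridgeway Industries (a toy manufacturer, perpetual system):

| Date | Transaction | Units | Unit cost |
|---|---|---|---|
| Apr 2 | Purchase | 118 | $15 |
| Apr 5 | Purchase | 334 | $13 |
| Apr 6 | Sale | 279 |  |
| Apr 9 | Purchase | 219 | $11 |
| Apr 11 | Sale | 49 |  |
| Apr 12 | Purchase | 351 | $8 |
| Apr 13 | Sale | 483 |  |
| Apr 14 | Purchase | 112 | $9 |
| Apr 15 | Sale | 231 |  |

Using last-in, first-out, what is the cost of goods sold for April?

Apr 6, 279 sold [LIFO — newest first]: 279 @ $13 = $3,627
Apr 11, 49 sold [LIFO — newest first]: 49 @ $11 = $539
Apr 13, 483 sold [LIFO — newest first]: 351 @ $8 + 132 @ $11 = $4,260
Apr 15, 231 sold [LIFO — newest first]: 112 @ $9 + 38 @ $11 + 55 @ $13 + 26 @ $15 = $2,531
Total COGS = $3,627 + $539 + $4,260 + $2,531 = $10,957
Ending inventory: 92 @ $15 = $1,380
Check: goods available $12,337 = COGS $10,957 + ending $1,380

COGS = $10,957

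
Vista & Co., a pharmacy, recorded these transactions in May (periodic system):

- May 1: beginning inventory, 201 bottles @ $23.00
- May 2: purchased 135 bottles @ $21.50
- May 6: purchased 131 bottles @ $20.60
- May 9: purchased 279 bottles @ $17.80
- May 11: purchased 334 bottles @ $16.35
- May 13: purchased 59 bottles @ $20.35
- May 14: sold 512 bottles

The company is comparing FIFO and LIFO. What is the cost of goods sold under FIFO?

COGS = $11,025.10

FIFO COGS: 201 @ $23.00 + 135 @ $21.50 + 131 @ $20.60 + 45 @ $17.80 = $11,025.10
LIFO COGS: 59 @ $20.35 + 334 @ $16.35 + 119 @ $17.80 = $8,779.75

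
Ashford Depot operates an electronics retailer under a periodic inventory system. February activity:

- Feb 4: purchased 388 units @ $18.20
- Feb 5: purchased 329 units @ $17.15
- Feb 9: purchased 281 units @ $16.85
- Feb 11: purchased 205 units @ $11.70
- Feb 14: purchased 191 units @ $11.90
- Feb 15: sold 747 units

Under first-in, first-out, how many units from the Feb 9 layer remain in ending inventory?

Feb 15, 747 sold [FIFO — oldest first]: 388 @ $18.20 + 329 @ $17.15 + 30 @ $16.85 = $13,209.45
Ending inventory: 251 @ $16.85 + 205 @ $11.70 + 191 @ $11.90 = $8,900.75

251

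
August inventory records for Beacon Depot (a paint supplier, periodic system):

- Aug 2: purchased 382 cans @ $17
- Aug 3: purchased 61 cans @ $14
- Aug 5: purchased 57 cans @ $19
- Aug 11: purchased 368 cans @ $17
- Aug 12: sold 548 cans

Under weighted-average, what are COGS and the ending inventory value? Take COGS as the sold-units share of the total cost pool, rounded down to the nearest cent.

COGS = $9,272.43; ending inventory = $5,414.57

Aug 12, sell 548: 548/868 × $14,687.00 → $9,272.43
Ending inventory (cost pool remaining) = $5,414.57
Check: goods available $14,687.00 = COGS $9,272.43 + ending $5,414.57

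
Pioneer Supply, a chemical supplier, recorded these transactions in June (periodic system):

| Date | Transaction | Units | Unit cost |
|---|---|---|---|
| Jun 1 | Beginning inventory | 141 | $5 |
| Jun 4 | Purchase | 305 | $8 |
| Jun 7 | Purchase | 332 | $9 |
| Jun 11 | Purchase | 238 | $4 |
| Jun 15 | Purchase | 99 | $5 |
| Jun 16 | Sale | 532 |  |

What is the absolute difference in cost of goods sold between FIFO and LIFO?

$717

FIFO COGS: 141 @ $5 + 305 @ $8 + 86 @ $9 = $3,919
LIFO COGS: 99 @ $5 + 238 @ $4 + 195 @ $9 = $3,202
Difference = |$3,919 − $3,202| = $717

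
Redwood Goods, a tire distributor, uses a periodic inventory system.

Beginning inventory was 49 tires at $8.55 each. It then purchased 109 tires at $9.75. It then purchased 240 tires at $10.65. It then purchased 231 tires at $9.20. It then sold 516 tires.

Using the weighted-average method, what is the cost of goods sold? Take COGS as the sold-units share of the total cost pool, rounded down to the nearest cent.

COGS = $5,055.73

Sale 1, sell 516: 516/629 × $6,162.90 → $5,055.73
Ending inventory (cost pool remaining) = $1,107.17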